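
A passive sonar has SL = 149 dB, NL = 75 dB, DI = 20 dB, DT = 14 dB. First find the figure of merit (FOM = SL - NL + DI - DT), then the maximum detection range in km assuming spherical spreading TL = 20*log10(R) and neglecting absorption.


Step 1: FOM = SL - NL + DI - DT = 149 - 75 + 20 - 14 = 80 dB
Step 2: at max range FOM = TL = 20*log10(R), so R = 10^(80/20) = 10000.0 m = 10.0 km

10.0 km


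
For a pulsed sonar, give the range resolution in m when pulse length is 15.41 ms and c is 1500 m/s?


dR = c*tau/2 = 1500 * 15.41e-3 / 2 = 11.5575

11.5575 m


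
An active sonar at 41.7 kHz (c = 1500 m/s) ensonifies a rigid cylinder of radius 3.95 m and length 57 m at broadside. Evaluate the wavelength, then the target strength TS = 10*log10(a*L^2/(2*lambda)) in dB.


Step 1: lambda = c/f = 1500/41700 = 0.03597 m
Step 2: TS = 10*log10(a*L^2/(2*lambda)) = 10*log10(3.95*57^2/(2*0.03597)) = 52.51

52.51 dB


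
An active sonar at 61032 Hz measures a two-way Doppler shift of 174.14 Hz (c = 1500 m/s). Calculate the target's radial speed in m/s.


From fd = 2*f*v/c, v = c*fd/(2*f) = 1500 * 174.14 / (2*61032) = 2.14

2.14 m/s


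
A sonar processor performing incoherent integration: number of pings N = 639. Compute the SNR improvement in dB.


Gain = 5*log10(639) = 14.03

14.03 dB


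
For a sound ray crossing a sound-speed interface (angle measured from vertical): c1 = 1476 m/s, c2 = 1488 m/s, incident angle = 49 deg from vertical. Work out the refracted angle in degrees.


sin(theta2) = (c2/c1)*sin(theta1) = (1488/1476)*sin(49 deg) = 0.76085
theta2 = arcsin(0.76085) = 49.54

49.54 deg


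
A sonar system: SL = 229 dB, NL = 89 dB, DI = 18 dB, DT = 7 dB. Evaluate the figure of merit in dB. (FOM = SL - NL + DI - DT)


FOM = SL - NL + DI - DT = 229 - 89 + 18 - 7 = 151

151 dB


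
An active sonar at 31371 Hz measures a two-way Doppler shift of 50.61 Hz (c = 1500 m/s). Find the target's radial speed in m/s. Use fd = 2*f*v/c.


From fd = 2*f*v/c, v = c*fd/(2*f) = 1500 * 50.61 / (2*31371) = 1.21

1.21 m/s


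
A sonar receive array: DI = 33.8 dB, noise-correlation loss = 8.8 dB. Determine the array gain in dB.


25.0 dB


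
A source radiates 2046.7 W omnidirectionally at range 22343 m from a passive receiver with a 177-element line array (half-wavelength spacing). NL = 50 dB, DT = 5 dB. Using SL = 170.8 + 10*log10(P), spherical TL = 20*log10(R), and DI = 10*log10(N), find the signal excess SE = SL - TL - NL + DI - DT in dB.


Step 1: SL = 170.8 + 10*log10(2046.7) = 203.91 dB
Step 2: TL = 20*log10(22343) = 86.98 dB
Step 3: DI = 10*log10(177) = 22.48 dB
Step 4: SE = SL - TL - NL + DI - DT = 203.91 - 86.98 - 50 + 22.48 - 5 = 84.41

84.41 dB


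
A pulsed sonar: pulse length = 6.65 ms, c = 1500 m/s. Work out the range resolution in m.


dR = c*tau/2 = 1500 * 6.65e-3 / 2 = 4.9875

4.9875 m


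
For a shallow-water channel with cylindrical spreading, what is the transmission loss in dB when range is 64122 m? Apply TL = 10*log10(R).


TL = 10*log10(64122) = 48.07

48.07 dB


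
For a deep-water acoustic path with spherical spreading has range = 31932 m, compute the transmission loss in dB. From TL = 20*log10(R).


90.08 dB


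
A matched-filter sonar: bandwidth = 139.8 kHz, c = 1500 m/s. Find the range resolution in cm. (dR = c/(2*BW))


dR = c/(2*BW) = 1500 / (2 * 139.8e3) = 0.0054 m = 0.54 cm

0.54 cm


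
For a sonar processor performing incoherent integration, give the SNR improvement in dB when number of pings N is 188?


Gain = 5*log10(188) = 11.37

11.37 dB


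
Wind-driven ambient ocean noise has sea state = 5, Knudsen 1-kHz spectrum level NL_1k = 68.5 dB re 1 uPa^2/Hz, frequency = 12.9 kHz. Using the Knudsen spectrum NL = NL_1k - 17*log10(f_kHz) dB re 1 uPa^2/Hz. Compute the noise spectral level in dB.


NL = NL_1k - 17*log10(f_kHz) = 68.5 - 17*log10(12.9) = 68.5 - (18.88) = 49.62

49.62 dB


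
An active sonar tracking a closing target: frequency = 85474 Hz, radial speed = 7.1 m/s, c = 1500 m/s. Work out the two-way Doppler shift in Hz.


fd = 2*f*v/c = 2 * 85474 * 7.1 / 1500 = 809.15

809.15 Hz


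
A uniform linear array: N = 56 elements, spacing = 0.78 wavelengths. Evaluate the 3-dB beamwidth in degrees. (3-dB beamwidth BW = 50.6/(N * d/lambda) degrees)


1.16 deg


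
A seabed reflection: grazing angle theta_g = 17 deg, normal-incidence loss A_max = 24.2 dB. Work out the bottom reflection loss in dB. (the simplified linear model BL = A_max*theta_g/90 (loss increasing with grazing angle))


BL = A_max * theta_g / 90 = 24.2 * 17 / 90 = 4.57

4.57 dB


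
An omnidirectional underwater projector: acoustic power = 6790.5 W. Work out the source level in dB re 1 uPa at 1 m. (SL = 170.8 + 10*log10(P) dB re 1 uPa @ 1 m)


SL = 170.8 + 10*log10(6790.5) = 170.8 + 38.32 = 209.12

209.12 dB


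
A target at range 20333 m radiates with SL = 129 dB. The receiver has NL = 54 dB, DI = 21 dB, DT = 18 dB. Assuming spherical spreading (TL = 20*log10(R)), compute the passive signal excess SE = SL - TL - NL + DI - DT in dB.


Step 1: TL = 20*log10(20333) = 86.16 dB
Step 2: SE = 129 - 86.16 - 54 + 21 - 18 = -8.16

-8.16 dB


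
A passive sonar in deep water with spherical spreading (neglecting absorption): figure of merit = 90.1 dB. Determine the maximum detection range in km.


31.99 km


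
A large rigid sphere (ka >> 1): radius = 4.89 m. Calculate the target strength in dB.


TS = 10*log10(4.89^2 / 4) = 10*log10(5.978025) = 7.77

7.77 dB


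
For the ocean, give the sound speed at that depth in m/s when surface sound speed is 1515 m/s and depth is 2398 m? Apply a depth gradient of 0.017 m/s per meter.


c = 1515 + 0.017 * 2398 = 1555.766

1555.766 m/s


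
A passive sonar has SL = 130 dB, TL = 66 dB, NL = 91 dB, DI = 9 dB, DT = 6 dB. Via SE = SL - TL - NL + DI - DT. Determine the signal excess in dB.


-24 dB


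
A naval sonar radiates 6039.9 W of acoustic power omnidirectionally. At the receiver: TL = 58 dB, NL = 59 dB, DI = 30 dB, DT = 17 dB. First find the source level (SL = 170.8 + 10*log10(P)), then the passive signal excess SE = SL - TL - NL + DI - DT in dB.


Step 1: SL = 170.8 + 10*log10(6039.9) = 208.61 dB
Step 2: SE = SL - TL - NL + DI - DT = 208.61 - 58 - 59 + 30 - 17 = 104.61

104.61 dB


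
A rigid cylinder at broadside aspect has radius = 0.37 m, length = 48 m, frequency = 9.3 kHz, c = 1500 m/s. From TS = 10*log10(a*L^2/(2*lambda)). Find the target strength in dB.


34.22 dB


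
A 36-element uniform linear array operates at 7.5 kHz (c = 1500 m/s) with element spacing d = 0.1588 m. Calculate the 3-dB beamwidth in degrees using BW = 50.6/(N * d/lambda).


1.77 deg


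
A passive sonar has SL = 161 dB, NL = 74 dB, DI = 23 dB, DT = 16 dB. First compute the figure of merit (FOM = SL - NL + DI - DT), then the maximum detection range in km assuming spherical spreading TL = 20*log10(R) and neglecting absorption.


Step 1: FOM = SL - NL + DI - DT = 161 - 74 + 23 - 16 = 94 dB
Step 2: at max range FOM = TL = 20*log10(R), so R = 10^(94/20) = 50118.72 m = 50.12 km

50.12 km


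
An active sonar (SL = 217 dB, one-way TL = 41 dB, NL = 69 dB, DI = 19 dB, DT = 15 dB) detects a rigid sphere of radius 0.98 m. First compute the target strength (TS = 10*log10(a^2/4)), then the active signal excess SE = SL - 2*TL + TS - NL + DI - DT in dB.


Step 1: TS = 10*log10(0.98^2/4) = -6.2 dB
Step 2: SE = SL - 2*TL + TS - NL + DI - DT = 217 - 2*41 + (-6.2) - 69 + 19 - 15 = 63.8

63.8 dB


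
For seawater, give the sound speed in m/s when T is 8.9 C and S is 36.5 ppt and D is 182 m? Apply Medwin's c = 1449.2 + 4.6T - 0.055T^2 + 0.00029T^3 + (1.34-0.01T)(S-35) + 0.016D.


1490.78 m/s


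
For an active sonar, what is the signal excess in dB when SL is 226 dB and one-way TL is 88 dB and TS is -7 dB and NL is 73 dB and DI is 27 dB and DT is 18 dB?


SE = SL - 2*TL + TS - NL + DI - DT = 226 - 2*88 + (-7) - 73 + 27 - 18 = -21

-21 dB


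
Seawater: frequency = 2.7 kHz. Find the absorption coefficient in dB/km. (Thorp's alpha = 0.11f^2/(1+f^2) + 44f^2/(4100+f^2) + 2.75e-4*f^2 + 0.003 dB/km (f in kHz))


f^2 = 7.29
alpha = 0.11*7.29/(1+7.29) + 44*7.29/(4100+7.29) + 2.75e-4*7.29 + 0.003 = 0.18

0.18 dB/km


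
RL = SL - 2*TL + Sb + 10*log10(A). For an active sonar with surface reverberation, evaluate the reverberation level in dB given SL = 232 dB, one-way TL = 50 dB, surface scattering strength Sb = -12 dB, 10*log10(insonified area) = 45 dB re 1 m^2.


RL = SL - 2*TL + Sb + 10*log10(A) = 232 - 2*50 + (-12) + 45 = 165

165 dB


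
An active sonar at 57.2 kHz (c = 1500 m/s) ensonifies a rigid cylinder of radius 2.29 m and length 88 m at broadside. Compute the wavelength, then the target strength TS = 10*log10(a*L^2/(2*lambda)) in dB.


Step 1: lambda = c/f = 1500/57200 = 0.02622 m
Step 2: TS = 10*log10(a*L^2/(2*lambda)) = 10*log10(2.29*88^2/(2*0.02622)) = 55.29

55.29 dB


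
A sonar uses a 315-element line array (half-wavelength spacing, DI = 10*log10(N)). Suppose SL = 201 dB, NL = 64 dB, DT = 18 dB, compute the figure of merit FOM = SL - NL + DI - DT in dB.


Step 1: DI = 10*log10(315) = 24.98 dB
Step 2: FOM = SL - NL + DI - DT = 201 - 64 + 24.98 - 18 = 143.98

143.98 dB


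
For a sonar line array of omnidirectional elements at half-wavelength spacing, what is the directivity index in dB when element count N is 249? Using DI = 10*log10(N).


23.96 dB


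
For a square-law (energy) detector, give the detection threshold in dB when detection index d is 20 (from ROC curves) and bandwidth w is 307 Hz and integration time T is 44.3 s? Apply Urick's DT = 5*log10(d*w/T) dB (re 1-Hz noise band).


DT = 5*log10(d*w/T) = 5*log10(20 * 307 / 44.3) = 5*log10(138.6) = 10.71

10.71 dB


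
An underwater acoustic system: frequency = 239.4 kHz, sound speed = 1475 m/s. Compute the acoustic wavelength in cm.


0.62 cm


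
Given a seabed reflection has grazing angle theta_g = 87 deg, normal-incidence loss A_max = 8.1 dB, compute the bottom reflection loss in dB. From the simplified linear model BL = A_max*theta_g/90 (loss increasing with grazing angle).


BL = A_max * theta_g / 90 = 8.1 * 87 / 90 = 7.83

7.83 dB


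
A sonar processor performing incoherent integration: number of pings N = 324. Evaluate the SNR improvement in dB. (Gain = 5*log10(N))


12.55 dB


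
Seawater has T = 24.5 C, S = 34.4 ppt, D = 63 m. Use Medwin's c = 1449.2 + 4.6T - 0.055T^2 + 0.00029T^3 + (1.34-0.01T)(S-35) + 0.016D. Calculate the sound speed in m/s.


c = 1449.2 + 4.6*24.5 - 0.055*24.5^2 + 0.00029*24.5^3 + (1.34 - 0.01*24.5)*(34.4 - 35) + 0.016*63 = 1533.5

1533.5 m/s


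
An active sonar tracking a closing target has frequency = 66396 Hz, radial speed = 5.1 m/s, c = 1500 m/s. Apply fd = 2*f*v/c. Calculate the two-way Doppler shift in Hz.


fd = 2*f*v/c = 2 * 66396 * 5.1 / 1500 = 451.49

451.49 Hz


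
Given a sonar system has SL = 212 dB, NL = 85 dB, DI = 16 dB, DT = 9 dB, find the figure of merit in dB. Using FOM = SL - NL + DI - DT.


FOM = SL - NL + DI - DT = 212 - 85 + 16 - 9 = 134

134 dB


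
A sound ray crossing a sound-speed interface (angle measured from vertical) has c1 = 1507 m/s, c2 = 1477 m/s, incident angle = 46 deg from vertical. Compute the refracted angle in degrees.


sin(theta2) = (c2/c1)*sin(theta1) = (1477/1507)*sin(46 deg) = 0.70502
theta2 = arcsin(0.70502) = 44.83

44.83 deg


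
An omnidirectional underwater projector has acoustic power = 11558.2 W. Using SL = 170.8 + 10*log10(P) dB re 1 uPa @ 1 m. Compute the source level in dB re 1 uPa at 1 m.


SL = 170.8 + 10*log10(11558.2) = 170.8 + 40.63 = 211.43

211.43 dB


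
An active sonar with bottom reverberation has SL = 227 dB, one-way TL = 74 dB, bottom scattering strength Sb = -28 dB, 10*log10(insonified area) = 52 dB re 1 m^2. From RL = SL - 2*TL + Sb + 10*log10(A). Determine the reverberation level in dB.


RL = SL - 2*TL + Sb + 10*log10(A) = 227 - 2*74 + (-28) + 52 = 103

103 dB


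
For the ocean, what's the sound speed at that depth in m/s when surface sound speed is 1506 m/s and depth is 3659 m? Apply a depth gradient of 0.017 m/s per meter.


1568.203 m/s


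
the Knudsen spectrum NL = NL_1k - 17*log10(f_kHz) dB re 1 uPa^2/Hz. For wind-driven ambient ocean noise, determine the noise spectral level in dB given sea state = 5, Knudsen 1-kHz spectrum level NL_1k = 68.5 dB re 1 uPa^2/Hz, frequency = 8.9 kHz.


NL = NL_1k - 17*log10(f_kHz) = 68.5 - 17*log10(8.9) = 68.5 - (16.14) = 52.36

52.36 dB


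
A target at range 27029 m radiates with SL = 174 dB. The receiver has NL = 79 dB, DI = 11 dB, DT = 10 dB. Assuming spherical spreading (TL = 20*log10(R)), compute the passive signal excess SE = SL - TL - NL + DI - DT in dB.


7.36 dB


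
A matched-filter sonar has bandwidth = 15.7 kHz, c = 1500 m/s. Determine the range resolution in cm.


dR = c/(2*BW) = 1500 / (2 * 15.7e3) = 0.0478 m = 4.78 cm

4.78 cm


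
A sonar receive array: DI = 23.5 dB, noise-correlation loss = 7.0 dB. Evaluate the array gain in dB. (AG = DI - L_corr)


16.5 dB


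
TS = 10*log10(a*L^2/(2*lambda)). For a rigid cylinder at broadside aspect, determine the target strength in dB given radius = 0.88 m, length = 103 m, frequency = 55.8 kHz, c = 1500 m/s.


lambda = 1500/55800 = 0.02688 m
TS = 10*log10(0.88*103^2/(2*0.02688)) = 52.4

52.4 dB


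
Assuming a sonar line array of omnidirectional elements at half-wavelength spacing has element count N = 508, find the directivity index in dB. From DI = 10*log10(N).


27.06 dB


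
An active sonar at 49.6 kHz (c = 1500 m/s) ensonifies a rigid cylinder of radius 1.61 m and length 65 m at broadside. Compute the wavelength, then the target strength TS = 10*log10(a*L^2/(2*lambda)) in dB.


Step 1: lambda = c/f = 1500/49600 = 0.03024 m
Step 2: TS = 10*log10(a*L^2/(2*lambda)) = 10*log10(1.61*65^2/(2*0.03024)) = 50.51

50.51 dB


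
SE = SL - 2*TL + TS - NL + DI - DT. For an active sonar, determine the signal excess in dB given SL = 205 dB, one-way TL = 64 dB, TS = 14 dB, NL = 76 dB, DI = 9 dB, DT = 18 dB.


SE = SL - 2*TL + TS - NL + DI - DT = 205 - 2*64 + (14) - 76 + 9 - 18 = 6

6 dB


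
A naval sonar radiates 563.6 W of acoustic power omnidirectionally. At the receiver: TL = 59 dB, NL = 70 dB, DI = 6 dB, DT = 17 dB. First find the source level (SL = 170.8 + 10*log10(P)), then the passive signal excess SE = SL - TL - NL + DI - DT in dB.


Step 1: SL = 170.8 + 10*log10(563.6) = 198.31 dB
Step 2: SE = SL - TL - NL + DI - DT = 198.31 - 59 - 70 + 6 - 17 = 58.31

58.31 dB


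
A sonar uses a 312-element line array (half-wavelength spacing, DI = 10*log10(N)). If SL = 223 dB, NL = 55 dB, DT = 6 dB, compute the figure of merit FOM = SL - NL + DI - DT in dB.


Step 1: DI = 10*log10(312) = 24.94 dB
Step 2: FOM = SL - NL + DI - DT = 223 - 55 + 24.94 - 6 = 186.94

186.94 dB


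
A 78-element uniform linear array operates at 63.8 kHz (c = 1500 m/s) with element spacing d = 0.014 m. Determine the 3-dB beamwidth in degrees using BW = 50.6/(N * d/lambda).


Step 1: lambda = 1500/63800 = 0.02351 m
Step 2: d/lambda = 0.014/0.02351 = 0.5955
Step 3: BW = 50.6/(N * d/lambda) = 50.6/(78 * 0.5955) = 1.09

1.09 deg


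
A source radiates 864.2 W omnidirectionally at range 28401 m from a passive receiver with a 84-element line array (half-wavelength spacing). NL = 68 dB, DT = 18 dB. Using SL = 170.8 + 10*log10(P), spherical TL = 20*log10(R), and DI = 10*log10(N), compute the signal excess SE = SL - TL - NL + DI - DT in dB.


Step 1: SL = 170.8 + 10*log10(864.2) = 200.17 dB
Step 2: TL = 20*log10(28401) = 89.07 dB
Step 3: DI = 10*log10(84) = 19.24 dB
Step 4: SE = SL - TL - NL + DI - DT = 200.17 - 89.07 - 68 + 19.24 - 18 = 44.34

44.34 dB


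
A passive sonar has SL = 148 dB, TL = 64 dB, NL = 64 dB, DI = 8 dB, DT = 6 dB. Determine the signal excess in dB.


22 dB


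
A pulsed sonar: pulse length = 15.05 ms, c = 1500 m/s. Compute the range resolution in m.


dR = c*tau/2 = 1500 * 15.05e-3 / 2 = 11.2875

11.2875 m


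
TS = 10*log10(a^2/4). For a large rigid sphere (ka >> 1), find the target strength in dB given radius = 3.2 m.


TS = 10*log10(3.2^2 / 4) = 10*log10(2.56) = 4.08

4.08 dB


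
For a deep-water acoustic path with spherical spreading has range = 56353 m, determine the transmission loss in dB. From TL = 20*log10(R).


TL = 20*log10(56353) = 95.02

95.02 dB


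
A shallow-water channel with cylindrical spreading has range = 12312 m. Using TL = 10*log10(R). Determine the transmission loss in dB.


40.9 dB


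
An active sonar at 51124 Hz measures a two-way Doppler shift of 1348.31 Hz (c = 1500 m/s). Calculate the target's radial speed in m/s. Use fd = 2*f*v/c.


From fd = 2*f*v/c, v = c*fd/(2*f) = 1500 * 1348.31 / (2*51124) = 19.78

19.78 m/s


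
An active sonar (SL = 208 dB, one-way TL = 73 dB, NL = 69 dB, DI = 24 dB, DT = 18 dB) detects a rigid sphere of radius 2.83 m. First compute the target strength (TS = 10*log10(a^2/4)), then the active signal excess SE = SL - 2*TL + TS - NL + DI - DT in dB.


Step 1: TS = 10*log10(2.83^2/4) = 3.02 dB
Step 2: SE = SL - 2*TL + TS - NL + DI - DT = 208 - 2*73 + (3.02) - 69 + 24 - 18 = 2.02

2.02 dB


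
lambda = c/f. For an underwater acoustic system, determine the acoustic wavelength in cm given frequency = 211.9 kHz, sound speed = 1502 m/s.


0.71 cm


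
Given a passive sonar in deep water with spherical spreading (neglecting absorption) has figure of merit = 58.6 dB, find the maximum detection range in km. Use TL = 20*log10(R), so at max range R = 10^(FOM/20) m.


0.85 km


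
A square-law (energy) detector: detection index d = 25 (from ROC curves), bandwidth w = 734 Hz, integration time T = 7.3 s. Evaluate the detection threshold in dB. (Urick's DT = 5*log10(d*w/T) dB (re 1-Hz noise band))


DT = 5*log10(d*w/T) = 5*log10(25 * 734 / 7.3) = 5*log10(2513.7) = 17.0

17.0 dB


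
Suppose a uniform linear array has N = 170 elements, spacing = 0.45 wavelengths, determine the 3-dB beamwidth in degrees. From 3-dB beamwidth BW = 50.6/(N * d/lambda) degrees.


0.66 deg


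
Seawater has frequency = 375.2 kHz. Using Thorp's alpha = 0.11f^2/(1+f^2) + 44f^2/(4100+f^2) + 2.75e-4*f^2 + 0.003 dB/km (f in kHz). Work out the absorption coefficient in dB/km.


f^2 = 140775.04
alpha = 0.11*140775.04/(1+140775.04) + 44*140775.04/(4100+140775.04) + 2.75e-4*140775.04 + 0.003 = 81.581

81.581 dB/km


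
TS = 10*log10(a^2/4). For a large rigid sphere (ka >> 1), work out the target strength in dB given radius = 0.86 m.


TS = 10*log10(0.86^2 / 4) = 10*log10(0.1849) = -7.33

-7.33 dB


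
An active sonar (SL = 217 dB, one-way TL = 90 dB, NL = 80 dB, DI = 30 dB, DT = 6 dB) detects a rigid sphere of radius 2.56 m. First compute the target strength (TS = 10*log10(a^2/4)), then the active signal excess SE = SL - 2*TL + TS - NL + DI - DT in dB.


Step 1: TS = 10*log10(2.56^2/4) = 2.14 dB
Step 2: SE = SL - 2*TL + TS - NL + DI - DT = 217 - 2*90 + (2.14) - 80 + 30 - 6 = -16.86

-16.86 dB


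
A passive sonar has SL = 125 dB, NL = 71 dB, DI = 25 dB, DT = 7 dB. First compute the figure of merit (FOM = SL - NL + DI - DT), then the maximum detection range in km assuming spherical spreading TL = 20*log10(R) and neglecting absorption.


Step 1: FOM = SL - NL + DI - DT = 125 - 71 + 25 - 7 = 72 dB
Step 2: at max range FOM = TL = 20*log10(R), so R = 10^(72/20) = 3981.07 m = 3.98 km

3.98 km


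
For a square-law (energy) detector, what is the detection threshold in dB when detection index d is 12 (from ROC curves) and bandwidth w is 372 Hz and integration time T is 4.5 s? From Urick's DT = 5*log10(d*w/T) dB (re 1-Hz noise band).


14.98 dB


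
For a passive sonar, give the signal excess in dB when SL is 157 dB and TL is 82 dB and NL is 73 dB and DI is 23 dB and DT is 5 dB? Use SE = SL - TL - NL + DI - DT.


SE = SL - TL - NL + DI - DT = 157 - 82 - 73 + 23 - 5 = 20

20 dB


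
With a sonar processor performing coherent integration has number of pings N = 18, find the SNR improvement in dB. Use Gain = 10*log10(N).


Gain = 10*log10(18) = 12.55

12.55 dB


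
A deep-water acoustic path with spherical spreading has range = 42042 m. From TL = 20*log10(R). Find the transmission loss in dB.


92.47 dB


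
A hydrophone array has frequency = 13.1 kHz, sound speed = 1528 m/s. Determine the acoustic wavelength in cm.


lambda = c/f = 1528 / 13100 = 0.1166 m = 11.66 cm

11.66 cm


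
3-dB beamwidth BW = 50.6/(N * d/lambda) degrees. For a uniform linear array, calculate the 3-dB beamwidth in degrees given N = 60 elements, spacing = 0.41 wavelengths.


BW = 50.6 / (60 * 0.41) = 50.6 / 24.6 = 2.06

2.06 deg


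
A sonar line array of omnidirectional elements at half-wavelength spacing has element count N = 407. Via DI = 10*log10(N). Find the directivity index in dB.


26.1 dB


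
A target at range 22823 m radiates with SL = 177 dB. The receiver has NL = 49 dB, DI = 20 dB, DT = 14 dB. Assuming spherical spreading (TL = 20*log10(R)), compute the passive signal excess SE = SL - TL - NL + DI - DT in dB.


46.83 dB


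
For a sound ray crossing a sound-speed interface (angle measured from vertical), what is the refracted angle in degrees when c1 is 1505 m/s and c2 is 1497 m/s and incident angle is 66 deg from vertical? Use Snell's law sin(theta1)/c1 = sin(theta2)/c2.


65.32 deg


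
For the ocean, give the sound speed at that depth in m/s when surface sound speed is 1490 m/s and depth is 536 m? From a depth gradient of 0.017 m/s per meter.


1499.112 m/s


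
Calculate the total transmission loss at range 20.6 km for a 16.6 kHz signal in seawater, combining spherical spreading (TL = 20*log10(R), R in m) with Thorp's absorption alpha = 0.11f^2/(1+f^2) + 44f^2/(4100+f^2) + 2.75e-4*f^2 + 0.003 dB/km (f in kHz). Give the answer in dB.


Step 1 (Thorp): alpha = 0.11*275.56/(1+275.56) + 44*275.56/(4100+275.56) + 2.75e-4*275.56 + 0.003 = 2.9594 dB/km
Step 2: TL_spread = 20*log10(20600) = 86.28 dB
Step 3: TL_abs = alpha*R = 2.9594 * 20.6 = 60.96 dB
Step 4: TL_total = 86.28 + 60.96 = 147.24

147.24 dB


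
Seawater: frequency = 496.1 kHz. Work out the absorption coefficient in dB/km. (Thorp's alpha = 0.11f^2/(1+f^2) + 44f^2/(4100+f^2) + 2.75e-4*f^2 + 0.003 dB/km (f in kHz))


f^2 = 246115.21
alpha = 0.11*246115.21/(1+246115.21) + 44*246115.21/(4100+246115.21) + 2.75e-4*246115.21 + 0.003 = 111.074

111.074 dB/km


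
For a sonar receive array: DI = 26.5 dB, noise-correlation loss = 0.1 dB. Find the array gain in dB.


26.4 dB


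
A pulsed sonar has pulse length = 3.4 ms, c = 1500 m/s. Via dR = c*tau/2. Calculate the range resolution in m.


dR = c*tau/2 = 1500 * 3.4e-3 / 2 = 2.55

2.55 m


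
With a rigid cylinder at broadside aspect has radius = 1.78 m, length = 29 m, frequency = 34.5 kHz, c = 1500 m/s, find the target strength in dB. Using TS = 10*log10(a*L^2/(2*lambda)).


42.36 dB


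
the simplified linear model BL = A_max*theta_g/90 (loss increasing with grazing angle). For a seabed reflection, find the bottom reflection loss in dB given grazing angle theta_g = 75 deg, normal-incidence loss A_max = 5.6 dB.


BL = A_max * theta_g / 90 = 5.6 * 75 / 90 = 4.67

4.67 dB


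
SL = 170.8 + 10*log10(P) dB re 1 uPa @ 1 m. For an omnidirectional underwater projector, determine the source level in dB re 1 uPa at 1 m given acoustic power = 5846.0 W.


208.47 dB


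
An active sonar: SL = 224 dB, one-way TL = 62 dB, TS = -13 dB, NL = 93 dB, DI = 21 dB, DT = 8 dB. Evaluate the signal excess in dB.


SE = SL - 2*TL + TS - NL + DI - DT = 224 - 2*62 + (-13) - 93 + 21 - 8 = 7

7 dB


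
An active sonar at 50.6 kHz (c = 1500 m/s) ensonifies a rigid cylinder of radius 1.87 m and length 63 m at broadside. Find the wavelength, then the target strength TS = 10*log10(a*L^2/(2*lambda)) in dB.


Step 1: lambda = c/f = 1500/50600 = 0.02964 m
Step 2: TS = 10*log10(a*L^2/(2*lambda)) = 10*log10(1.87*63^2/(2*0.02964)) = 50.98

50.98 dB


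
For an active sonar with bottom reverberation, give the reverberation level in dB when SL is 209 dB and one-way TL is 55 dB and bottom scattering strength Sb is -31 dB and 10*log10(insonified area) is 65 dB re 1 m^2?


RL = SL - 2*TL + Sb + 10*log10(A) = 209 - 2*55 + (-31) + 65 = 133

133 dB


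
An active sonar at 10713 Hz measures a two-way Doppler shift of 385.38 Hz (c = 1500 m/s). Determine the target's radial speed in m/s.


From fd = 2*f*v/c, v = c*fd/(2*f) = 1500 * 385.38 / (2*10713) = 26.98

26.98 m/s


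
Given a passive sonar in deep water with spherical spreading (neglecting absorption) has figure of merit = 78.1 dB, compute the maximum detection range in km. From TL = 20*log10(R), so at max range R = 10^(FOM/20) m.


At max range FOM = TL, so 20*log10(R) = 78.1
R = 10^(78.1/20) = 8035.26 m = 8.04 km

8.04 km


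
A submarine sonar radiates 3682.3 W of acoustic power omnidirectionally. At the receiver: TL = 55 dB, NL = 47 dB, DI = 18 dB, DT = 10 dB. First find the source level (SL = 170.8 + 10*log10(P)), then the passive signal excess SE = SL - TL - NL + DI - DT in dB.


Step 1: SL = 170.8 + 10*log10(3682.3) = 206.46 dB
Step 2: SE = SL - TL - NL + DI - DT = 206.46 - 55 - 47 + 18 - 10 = 112.46

112.46 dB


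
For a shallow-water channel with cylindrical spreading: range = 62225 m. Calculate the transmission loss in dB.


TL = 10*log10(62225) = 47.94

47.94 dB


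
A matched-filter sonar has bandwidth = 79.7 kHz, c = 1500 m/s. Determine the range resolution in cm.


dR = c/(2*BW) = 1500 / (2 * 79.7e3) = 0.0094 m = 0.94 cm

0.94 cm


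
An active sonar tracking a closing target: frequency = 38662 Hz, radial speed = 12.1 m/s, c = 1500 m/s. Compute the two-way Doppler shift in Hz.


fd = 2*f*v/c = 2 * 38662 * 12.1 / 1500 = 623.75

623.75 Hz


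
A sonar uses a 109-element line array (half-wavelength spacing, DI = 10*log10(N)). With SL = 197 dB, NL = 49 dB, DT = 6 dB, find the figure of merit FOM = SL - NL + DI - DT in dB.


162.37 dB


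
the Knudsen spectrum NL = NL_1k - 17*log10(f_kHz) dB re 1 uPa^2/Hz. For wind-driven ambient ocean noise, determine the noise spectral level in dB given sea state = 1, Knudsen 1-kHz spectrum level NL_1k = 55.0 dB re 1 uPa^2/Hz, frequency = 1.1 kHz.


NL = NL_1k - 17*log10(f_kHz) = 55.0 - 17*log10(1.1) = 55.0 - (0.7) = 54.3

54.3 dB


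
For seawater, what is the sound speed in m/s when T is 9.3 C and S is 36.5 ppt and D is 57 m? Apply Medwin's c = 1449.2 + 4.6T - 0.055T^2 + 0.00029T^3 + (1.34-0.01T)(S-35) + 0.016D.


c = 1449.2 + 4.6*9.3 - 0.055*9.3^2 + 0.00029*9.3^3 + (1.34 - 0.01*9.3)*(36.5 - 35) + 0.016*57 = 1490.24

1490.24 m/s


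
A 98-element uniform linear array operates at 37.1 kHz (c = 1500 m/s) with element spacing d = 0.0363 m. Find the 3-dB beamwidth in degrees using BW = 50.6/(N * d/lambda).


Step 1: lambda = 1500/37100 = 0.04043 m
Step 2: d/lambda = 0.0363/0.04043 = 0.8978
Step 3: BW = 50.6/(N * d/lambda) = 50.6/(98 * 0.8978) = 0.58

0.58 deg


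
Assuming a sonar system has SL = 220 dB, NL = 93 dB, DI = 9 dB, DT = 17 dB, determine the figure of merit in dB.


FOM = SL - NL + DI - DT = 220 - 93 + 9 - 17 = 119

119 dB


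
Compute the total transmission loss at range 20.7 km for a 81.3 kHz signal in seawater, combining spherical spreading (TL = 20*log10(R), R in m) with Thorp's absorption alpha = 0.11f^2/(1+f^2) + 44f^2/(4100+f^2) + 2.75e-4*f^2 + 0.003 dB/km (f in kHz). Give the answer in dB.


688.4 dB


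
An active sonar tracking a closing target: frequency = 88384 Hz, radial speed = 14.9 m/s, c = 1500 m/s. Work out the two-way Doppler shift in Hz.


1755.9 Hz


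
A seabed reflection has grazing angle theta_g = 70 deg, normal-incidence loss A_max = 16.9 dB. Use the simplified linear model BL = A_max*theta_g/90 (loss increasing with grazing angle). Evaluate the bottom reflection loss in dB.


BL = A_max * theta_g / 90 = 16.9 * 70 / 90 = 13.14

13.14 dB


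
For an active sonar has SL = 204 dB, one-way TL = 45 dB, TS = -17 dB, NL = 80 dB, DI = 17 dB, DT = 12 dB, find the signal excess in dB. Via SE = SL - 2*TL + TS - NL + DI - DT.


22 dB


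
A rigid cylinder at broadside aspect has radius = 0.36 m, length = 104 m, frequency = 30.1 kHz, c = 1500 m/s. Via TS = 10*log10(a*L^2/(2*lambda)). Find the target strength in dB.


lambda = 1500/30100 = 0.04983 m
TS = 10*log10(0.36*104^2/(2*0.04983)) = 45.92

45.92 dB


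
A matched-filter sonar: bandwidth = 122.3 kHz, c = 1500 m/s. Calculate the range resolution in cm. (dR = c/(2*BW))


dR = c/(2*BW) = 1500 / (2 * 122.3e3) = 0.0061 m = 0.61 cm

0.61 cm


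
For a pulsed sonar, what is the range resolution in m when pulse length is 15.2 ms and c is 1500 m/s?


11.4 m


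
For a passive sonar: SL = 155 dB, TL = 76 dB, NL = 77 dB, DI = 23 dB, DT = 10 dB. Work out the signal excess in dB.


15 dB


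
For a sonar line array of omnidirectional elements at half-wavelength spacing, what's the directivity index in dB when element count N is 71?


18.51 dB


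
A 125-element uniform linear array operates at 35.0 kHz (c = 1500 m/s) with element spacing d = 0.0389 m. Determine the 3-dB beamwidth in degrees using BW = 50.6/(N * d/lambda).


Step 1: lambda = 1500/35000 = 0.04286 m
Step 2: d/lambda = 0.0389/0.04286 = 0.9076
Step 3: BW = 50.6/(N * d/lambda) = 50.6/(125 * 0.9076) = 0.45

0.45 deg


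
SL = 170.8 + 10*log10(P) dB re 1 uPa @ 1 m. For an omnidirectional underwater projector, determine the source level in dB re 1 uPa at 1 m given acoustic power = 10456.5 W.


210.99 dB


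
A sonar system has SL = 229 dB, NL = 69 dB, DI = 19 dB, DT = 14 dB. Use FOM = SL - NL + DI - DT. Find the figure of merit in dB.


165 dB


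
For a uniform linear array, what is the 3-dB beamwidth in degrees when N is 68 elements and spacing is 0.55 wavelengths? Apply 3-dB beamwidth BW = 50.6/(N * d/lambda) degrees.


BW = 50.6 / (68 * 0.55) = 50.6 / 37.4 = 1.35

1.35 deg


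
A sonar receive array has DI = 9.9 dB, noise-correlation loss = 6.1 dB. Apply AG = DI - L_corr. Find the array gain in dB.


AG = DI - L_corr = 9.9 - 6.1 = 3.8

3.8 dB


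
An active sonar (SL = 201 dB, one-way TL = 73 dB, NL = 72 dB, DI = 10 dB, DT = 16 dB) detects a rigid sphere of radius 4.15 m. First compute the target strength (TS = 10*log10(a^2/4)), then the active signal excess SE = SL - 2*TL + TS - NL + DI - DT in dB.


Step 1: TS = 10*log10(4.15^2/4) = 6.34 dB
Step 2: SE = SL - 2*TL + TS - NL + DI - DT = 201 - 2*73 + (6.34) - 72 + 10 - 16 = -16.66

-16.66 dB


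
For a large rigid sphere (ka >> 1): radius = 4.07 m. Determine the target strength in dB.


TS = 10*log10(4.07^2 / 4) = 10*log10(4.141225) = 6.17

6.17 dB


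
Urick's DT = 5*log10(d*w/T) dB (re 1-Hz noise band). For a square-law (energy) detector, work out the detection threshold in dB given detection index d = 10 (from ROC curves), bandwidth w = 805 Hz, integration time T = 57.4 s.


10.73 dB


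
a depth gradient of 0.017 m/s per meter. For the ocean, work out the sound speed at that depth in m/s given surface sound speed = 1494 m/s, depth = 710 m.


c = 1494 + 0.017 * 710 = 1506.07

1506.07 m/s


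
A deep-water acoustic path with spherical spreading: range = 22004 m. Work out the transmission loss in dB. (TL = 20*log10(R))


TL = 20*log10(22004) = 86.85

86.85 dB


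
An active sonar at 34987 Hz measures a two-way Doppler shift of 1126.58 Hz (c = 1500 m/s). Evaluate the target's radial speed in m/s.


From fd = 2*f*v/c, v = c*fd/(2*f) = 1500 * 1126.58 / (2*34987) = 24.15

24.15 m/s


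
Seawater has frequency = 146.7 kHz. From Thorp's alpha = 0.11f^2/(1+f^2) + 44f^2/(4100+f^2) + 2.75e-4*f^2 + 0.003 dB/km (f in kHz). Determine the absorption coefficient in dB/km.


f^2 = 21520.89
alpha = 0.11*21520.89/(1+21520.89) + 44*21520.89/(4100+21520.89) + 2.75e-4*21520.89 + 0.003 = 42.99

42.99 dB/km


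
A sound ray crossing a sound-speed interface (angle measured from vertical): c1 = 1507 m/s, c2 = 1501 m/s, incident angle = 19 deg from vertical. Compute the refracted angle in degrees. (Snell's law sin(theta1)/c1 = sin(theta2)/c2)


sin(theta2) = (c2/c1)*sin(theta1) = (1501/1507)*sin(19 deg) = 0.32427
theta2 = arcsin(0.32427) = 18.92

18.92 deg


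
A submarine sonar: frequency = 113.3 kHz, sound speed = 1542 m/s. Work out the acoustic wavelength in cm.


1.36 cm


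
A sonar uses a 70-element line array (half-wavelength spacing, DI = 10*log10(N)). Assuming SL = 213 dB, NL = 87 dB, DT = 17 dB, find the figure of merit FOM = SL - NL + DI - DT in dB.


Step 1: DI = 10*log10(70) = 18.45 dB
Step 2: FOM = SL - NL + DI - DT = 213 - 87 + 18.45 - 17 = 127.45

127.45 dB


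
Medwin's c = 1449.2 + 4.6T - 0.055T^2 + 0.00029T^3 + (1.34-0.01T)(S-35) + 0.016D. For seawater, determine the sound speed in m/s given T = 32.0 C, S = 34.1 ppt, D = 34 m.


c = 1449.2 + 4.6*32.0 - 0.055*32.0^2 + 0.00029*32.0^3 + (1.34 - 0.01*32.0)*(34.1 - 35) + 0.016*34 = 1549.21

1549.21 m/s


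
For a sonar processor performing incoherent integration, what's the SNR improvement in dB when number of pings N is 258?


12.06 dB


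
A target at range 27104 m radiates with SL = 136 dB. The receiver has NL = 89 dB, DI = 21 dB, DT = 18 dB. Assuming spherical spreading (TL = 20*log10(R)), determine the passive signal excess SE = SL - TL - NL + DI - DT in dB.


-38.66 dB


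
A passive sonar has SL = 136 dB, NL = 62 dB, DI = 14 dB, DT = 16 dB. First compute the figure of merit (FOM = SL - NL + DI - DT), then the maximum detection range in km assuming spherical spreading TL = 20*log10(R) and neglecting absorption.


Step 1: FOM = SL - NL + DI - DT = 136 - 62 + 14 - 16 = 72 dB
Step 2: at max range FOM = TL = 20*log10(R), so R = 10^(72/20) = 3981.07 m = 3.98 km

3.98 km


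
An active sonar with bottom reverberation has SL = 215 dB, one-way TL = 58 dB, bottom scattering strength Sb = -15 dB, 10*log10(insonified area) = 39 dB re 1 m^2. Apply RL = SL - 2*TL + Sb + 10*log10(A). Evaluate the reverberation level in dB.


RL = SL - 2*TL + Sb + 10*log10(A) = 215 - 2*58 + (-15) + 39 = 123

123 dB


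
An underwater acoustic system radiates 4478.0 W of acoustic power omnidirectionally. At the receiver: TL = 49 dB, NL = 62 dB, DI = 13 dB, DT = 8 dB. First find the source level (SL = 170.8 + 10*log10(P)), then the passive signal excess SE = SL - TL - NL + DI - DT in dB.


Step 1: SL = 170.8 + 10*log10(4478.0) = 207.31 dB
Step 2: SE = SL - TL - NL + DI - DT = 207.31 - 49 - 62 + 13 - 8 = 101.31

101.31 dB


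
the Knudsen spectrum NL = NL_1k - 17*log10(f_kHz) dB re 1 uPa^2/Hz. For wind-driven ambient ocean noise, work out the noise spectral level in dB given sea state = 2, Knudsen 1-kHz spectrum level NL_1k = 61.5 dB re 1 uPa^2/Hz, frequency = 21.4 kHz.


38.88 dB


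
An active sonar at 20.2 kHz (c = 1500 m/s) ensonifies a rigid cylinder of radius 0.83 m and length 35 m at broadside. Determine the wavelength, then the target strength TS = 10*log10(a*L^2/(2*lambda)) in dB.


Step 1: lambda = c/f = 1500/20200 = 0.07426 m
Step 2: TS = 10*log10(a*L^2/(2*lambda)) = 10*log10(0.83*35^2/(2*0.07426)) = 38.35

38.35 dB


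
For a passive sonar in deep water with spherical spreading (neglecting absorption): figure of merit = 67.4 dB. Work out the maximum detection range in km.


At max range FOM = TL, so 20*log10(R) = 67.4
R = 10^(67.4/20) = 2344.23 m = 2.34 km

2.34 km


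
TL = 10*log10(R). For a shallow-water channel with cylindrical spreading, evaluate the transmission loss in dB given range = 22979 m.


TL = 10*log10(22979) = 43.61

43.61 dB


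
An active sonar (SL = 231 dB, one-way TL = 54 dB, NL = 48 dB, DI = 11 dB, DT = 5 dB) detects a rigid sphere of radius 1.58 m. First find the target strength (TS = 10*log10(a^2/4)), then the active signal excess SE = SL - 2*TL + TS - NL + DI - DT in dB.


Step 1: TS = 10*log10(1.58^2/4) = -2.05 dB
Step 2: SE = SL - 2*TL + TS - NL + DI - DT = 231 - 2*54 + (-2.05) - 48 + 11 - 5 = 78.95

78.95 dB


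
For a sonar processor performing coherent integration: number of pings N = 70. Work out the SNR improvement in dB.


18.45 dB


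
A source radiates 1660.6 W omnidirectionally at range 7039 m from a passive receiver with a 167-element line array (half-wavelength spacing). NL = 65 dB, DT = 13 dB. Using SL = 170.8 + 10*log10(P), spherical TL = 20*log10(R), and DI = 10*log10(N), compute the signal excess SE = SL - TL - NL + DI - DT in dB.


70.28 dB


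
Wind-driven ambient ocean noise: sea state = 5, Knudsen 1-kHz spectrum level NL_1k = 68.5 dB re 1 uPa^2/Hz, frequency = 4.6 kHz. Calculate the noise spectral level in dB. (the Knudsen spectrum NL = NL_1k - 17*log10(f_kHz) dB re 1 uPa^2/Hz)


NL = NL_1k - 17*log10(f_kHz) = 68.5 - 17*log10(4.6) = 68.5 - (11.27) = 57.23

57.23 dB


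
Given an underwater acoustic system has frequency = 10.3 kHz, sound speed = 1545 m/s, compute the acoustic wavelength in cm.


lambda = c/f = 1545 / 10300 = 0.15 m = 15.0 cm

15.0 cm


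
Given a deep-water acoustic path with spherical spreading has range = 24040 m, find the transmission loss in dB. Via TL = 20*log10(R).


87.62 dB


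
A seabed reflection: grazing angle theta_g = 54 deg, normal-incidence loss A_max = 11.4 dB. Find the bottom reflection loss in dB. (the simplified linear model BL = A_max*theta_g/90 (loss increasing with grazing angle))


BL = A_max * theta_g / 90 = 11.4 * 54 / 90 = 6.84

6.84 dB


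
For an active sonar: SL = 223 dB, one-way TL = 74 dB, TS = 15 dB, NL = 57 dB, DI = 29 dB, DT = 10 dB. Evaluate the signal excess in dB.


SE = SL - 2*TL + TS - NL + DI - DT = 223 - 2*74 + (15) - 57 + 29 - 10 = 52

52 dB


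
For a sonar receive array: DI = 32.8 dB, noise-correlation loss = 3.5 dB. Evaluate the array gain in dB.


AG = DI - L_corr = 32.8 - 3.5 = 29.3

29.3 dB


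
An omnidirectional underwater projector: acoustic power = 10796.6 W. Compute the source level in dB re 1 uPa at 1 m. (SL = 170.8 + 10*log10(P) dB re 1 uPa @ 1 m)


SL = 170.8 + 10*log10(10796.6) = 170.8 + 40.33 = 211.13

211.13 dB


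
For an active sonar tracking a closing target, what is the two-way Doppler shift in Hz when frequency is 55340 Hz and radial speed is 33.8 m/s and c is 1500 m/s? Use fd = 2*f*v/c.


2493.99 Hz


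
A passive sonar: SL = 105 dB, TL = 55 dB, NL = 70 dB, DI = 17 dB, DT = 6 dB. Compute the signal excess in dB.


SE = SL - TL - NL + DI - DT = 105 - 55 - 70 + 17 - 6 = -9

-9 dB


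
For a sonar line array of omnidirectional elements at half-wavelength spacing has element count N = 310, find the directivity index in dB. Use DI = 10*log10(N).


DI = 10*log10(310) = 24.91

24.91 dB


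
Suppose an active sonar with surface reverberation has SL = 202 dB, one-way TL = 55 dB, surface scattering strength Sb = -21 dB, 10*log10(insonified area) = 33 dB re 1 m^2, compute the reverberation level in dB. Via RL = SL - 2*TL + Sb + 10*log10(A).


RL = SL - 2*TL + Sb + 10*log10(A) = 202 - 2*55 + (-21) + 33 = 104

104 dB


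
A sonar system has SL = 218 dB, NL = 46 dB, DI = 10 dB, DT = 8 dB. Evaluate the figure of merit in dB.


FOM = SL - NL + DI - DT = 218 - 46 + 10 - 8 = 174

174 dB


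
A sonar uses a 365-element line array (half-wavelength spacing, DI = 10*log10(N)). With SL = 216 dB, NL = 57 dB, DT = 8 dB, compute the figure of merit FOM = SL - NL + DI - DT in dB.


Step 1: DI = 10*log10(365) = 25.62 dB
Step 2: FOM = SL - NL + DI - DT = 216 - 57 + 25.62 - 8 = 176.62

176.62 dB


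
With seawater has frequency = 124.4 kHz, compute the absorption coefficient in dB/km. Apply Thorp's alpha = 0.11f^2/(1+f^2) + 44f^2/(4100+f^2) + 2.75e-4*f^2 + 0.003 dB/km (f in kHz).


f^2 = 15475.36
alpha = 0.11*15475.36/(1+15475.36) + 44*15475.36/(4100+15475.36) + 2.75e-4*15475.36 + 0.003 = 39.153

39.153 dB/km
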